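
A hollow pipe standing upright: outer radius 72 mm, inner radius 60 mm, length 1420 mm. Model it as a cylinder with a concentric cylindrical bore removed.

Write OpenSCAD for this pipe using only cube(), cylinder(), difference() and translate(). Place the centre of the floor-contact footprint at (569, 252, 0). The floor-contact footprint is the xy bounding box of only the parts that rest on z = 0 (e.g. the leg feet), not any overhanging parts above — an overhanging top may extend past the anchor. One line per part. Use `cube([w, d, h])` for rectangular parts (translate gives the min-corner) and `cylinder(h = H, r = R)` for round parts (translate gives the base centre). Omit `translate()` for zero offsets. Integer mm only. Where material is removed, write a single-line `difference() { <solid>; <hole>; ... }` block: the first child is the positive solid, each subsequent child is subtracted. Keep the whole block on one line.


difference() { translate([569, 252, 0]) cylinder(h = 1420, r = 72); translate([569, 252, 0]) cylinder(h = 1420, r = 60); }


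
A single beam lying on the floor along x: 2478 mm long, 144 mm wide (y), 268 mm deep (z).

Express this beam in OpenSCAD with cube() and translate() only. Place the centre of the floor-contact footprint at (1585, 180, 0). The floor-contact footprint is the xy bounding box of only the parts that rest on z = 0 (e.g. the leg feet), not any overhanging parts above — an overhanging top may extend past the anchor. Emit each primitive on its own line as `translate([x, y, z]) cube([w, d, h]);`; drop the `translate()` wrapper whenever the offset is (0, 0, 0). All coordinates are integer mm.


translate([346, 108, 0]) cube([2478, 144, 268]);


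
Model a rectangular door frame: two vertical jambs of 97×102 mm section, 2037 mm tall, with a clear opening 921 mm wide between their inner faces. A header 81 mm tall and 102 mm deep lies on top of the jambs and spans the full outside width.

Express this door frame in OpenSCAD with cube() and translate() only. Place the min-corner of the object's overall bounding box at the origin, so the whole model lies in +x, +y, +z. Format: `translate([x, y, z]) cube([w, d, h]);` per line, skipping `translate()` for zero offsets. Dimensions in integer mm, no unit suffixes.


cube([97, 102, 2037]);
translate([1018, 0, 0]) cube([97, 102, 2037]);
translate([0, 0, 2037]) cube([1115, 102, 81]);


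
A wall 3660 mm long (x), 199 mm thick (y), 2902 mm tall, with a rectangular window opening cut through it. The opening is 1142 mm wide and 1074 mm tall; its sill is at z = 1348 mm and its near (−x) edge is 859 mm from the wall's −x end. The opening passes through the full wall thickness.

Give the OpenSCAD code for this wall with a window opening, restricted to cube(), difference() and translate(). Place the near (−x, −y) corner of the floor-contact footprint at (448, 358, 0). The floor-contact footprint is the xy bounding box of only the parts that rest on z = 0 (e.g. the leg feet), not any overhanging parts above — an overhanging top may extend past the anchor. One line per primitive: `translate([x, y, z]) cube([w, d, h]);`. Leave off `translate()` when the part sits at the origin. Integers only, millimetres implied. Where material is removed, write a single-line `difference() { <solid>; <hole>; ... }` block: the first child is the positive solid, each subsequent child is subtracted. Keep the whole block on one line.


difference() { translate([448, 358, 0]) cube([3660, 199, 2902]); translate([1307, 358, 1348]) cube([1142, 199, 1074]); }


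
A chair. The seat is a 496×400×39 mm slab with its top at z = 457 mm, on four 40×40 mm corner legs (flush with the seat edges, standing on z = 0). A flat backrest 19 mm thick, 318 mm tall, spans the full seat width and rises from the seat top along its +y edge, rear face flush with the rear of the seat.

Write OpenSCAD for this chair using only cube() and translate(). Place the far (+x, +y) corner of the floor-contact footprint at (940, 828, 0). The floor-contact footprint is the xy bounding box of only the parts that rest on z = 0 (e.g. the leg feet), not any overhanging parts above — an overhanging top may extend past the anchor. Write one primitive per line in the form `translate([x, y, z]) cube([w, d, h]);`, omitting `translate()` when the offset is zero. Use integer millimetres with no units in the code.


translate([444, 428, 418]) cube([496, 400, 39]);
translate([444, 428, 0]) cube([40, 40, 418]);
translate([900, 428, 0]) cube([40, 40, 418]);
translate([444, 788, 0]) cube([40, 40, 418]);
translate([900, 788, 0]) cube([40, 40, 418]);
translate([444, 809, 457]) cube([496, 19, 318]);


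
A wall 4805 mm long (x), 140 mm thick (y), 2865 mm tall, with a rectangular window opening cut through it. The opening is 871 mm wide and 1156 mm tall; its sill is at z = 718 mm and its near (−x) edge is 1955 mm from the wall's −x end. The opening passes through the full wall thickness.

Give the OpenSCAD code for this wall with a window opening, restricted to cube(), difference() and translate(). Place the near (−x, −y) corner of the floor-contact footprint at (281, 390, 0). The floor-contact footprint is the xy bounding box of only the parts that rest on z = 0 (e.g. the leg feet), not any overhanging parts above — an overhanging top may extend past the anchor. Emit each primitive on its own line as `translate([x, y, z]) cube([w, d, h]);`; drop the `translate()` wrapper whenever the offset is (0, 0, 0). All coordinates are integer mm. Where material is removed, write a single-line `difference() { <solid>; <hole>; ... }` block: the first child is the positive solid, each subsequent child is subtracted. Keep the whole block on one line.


difference() { translate([281, 390, 0]) cube([4805, 140, 2865]); translate([2236, 390, 718]) cube([871, 140, 1156]); }


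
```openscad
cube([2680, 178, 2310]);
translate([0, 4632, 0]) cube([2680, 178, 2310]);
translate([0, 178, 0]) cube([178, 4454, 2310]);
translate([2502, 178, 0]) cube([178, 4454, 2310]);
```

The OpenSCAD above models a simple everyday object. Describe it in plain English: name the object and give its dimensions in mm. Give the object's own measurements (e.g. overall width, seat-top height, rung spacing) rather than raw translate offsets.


The wall frame of a small rectangular building: four walls, each 2310 mm tall and 178 mm thick, enclosing a footprint 2680 mm (x) by 4810 mm (y) outside-to-outside, with no floor or roof. The front and back walls (the −y and +y sides) span the full width; the two side walls fit between them.


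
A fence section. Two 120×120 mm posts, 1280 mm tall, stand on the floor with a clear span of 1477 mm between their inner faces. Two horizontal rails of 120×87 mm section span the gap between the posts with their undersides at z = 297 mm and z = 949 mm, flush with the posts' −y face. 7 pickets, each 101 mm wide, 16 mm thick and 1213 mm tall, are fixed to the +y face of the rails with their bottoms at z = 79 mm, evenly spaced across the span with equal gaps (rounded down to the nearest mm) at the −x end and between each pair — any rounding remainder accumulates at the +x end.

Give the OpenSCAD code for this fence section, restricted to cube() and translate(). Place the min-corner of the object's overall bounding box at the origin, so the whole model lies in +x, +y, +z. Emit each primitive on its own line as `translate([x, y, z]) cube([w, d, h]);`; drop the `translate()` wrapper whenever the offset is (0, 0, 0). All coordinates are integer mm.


cube([120, 120, 1280]);
translate([1597, 0, 0]) cube([120, 120, 1280]);
translate([120, 0, 297]) cube([1477, 120, 87]);
translate([120, 0, 949]) cube([1477, 120, 87]);
translate([216, 120, 79]) cube([101, 16, 1213]);
translate([413, 120, 79]) cube([101, 16, 1213]);
translate([610, 120, 79]) cube([101, 16, 1213]);
translate([807, 120, 79]) cube([101, 16, 1213]);
translate([1004, 120, 79]) cube([101, 16, 1213]);
translate([1201, 120, 79]) cube([101, 16, 1213]);
translate([1398, 120, 79]) cube([101, 16, 1213]);


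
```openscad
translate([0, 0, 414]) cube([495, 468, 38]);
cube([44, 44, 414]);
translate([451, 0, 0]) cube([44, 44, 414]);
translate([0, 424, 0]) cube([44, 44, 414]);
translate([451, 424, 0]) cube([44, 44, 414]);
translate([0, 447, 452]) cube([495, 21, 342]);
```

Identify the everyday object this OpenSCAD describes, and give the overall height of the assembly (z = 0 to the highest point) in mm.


A chair. The overall height is 794 mm.

A slab on four corner posts with a tall panel at the back — a chair. The seat slab sits at z = 414 with thickness 38, and the 342 mm backrest starts at the seat top, so the overall height is 414 + 38 + 342 = 794 mm.


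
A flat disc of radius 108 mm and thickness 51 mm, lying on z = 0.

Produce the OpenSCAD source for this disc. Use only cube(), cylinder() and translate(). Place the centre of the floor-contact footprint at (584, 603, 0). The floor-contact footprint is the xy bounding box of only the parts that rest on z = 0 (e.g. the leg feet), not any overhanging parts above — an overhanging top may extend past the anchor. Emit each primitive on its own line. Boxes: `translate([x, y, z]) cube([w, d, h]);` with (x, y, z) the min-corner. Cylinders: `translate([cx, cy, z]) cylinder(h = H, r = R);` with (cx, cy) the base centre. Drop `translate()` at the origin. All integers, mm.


translate([584, 603, 0]) cylinder(h = 51, r = 108);


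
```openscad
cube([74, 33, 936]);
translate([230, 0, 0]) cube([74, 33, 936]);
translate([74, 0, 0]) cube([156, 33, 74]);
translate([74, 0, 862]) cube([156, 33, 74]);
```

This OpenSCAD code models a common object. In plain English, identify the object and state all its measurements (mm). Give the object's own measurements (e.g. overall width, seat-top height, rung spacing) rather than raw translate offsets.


A rectangular picture frame lying in the x–z plane (depth along y). The opening is 156 mm wide (x) by 788 mm tall (z), surrounded by a border 74 mm wide on all four sides. The frame is 33 mm deep and is made of two full-height vertical stiles with two horizontal rails fitted between them.


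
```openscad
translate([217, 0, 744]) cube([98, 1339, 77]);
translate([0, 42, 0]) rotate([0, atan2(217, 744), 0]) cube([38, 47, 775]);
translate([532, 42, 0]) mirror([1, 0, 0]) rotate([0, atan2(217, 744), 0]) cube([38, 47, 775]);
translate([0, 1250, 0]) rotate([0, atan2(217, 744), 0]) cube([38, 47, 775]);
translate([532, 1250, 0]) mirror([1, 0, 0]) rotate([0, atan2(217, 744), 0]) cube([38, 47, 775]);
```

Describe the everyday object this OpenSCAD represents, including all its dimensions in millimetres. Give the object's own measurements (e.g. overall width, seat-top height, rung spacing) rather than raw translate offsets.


A sawhorse. A 98×1339×77 mm beam (x, y, z) sits on two A-frame leg pairs. Each pair is two raked legs of 38×47 mm section (47 mm along y) splaying symmetrically in x. Each leg rises 744 mm vertically over 217 mm of horizontal reach and is 775 mm long along its own axis. Every leg's outer bottom edge rests on the floor and its outer top edge meets a bottom edge of the beam — the left legs (tilting toward +x) meet the beam's −x bottom edge, the right legs (their mirror images, tilting toward −x) meet its +x bottom edge — so the leg tops tuck under the beam, the beam's underside is 744 mm above the floor, and the feet are 532 mm apart outside-to-outside with the beam centred between them. The two leg pairs are set in 42 mm from either end of the beam.


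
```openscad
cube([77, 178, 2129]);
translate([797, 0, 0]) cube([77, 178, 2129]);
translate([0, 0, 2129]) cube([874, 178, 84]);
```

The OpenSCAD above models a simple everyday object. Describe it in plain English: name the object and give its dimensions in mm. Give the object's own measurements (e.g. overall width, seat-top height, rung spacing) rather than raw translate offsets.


A door frame. The clear opening is 720 mm wide and 2129 mm high. Two 77 mm wide jambs, 178 mm deep, stand either side of the opening from the floor to the top of the opening. A 84 mm thick head sits across the top of both jambs, spanning the full outside width of the frame.


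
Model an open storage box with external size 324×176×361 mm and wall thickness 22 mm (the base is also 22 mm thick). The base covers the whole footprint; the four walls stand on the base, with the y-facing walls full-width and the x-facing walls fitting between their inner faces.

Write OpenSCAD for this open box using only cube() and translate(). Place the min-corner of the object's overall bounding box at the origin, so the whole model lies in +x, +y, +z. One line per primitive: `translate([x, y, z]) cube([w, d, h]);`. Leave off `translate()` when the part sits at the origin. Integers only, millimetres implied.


cube([324, 176, 22]);
translate([0, 0, 22]) cube([324, 22, 339]);
translate([0, 154, 22]) cube([324, 22, 339]);
translate([0, 22, 22]) cube([22, 132, 339]);
translate([302, 22, 22]) cube([22, 132, 339]);


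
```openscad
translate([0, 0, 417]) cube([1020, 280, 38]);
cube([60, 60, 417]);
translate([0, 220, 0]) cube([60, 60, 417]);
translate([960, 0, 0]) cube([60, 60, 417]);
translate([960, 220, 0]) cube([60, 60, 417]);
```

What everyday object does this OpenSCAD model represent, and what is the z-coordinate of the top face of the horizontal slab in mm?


A bench. The seat-top height is 455 mm.

A long slab on four corner posts — a bench. The slab sits at z = 417 with thickness 38, so the top is 417 + 38 = 455 mm.


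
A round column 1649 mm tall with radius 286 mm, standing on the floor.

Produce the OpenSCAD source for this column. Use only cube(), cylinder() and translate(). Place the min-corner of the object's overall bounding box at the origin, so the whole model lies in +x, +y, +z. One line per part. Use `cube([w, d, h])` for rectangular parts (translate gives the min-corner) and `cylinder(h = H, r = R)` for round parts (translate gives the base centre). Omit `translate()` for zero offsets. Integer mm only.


translate([286, 286, 0]) cylinder(h = 1649, r = 286);


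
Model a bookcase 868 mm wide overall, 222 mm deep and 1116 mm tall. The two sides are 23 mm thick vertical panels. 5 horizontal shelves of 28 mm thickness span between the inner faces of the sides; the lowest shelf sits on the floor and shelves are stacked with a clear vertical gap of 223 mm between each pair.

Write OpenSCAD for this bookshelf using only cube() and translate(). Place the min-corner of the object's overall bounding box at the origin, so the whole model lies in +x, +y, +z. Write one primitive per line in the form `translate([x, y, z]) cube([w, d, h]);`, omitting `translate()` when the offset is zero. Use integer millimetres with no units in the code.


cube([23, 222, 1116]);
translate([845, 0, 0]) cube([23, 222, 1116]);
translate([23, 0, 0]) cube([822, 222, 28]);
translate([23, 0, 251]) cube([822, 222, 28]);
translate([23, 0, 502]) cube([822, 222, 28]);
translate([23, 0, 753]) cube([822, 222, 28]);
translate([23, 0, 1004]) cube([822, 222, 28]);


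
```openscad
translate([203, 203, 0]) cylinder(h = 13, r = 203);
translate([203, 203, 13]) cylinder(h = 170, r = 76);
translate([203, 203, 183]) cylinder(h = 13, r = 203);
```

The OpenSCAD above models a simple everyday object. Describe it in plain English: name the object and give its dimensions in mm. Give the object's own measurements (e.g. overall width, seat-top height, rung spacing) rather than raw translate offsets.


A spool: two coaxial disc flanges of radius 203 mm and thickness 13 mm, joined by a core cylinder of radius 76 mm and height 170 mm. The lower flange rests on z = 0 and the three cylinders share a vertical axis.


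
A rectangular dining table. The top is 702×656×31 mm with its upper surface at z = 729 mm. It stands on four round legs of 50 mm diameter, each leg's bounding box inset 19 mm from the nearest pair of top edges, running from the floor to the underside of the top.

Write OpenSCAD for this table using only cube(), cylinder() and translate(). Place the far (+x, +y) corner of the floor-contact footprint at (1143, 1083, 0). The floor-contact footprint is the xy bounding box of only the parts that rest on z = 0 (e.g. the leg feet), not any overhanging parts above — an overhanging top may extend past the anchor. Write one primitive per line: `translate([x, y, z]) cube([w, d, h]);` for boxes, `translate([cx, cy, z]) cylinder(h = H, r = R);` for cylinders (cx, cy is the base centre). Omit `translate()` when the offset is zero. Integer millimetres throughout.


// leg_h = 729 - 31 = 698
translate([460, 446, 698]) cube([702, 656, 31]);
translate([504, 490, 0]) cylinder(h = 698, r = 25);
translate([1118, 490, 0]) cylinder(h = 698, r = 25);
translate([504, 1058, 0]) cylinder(h = 698, r = 25);
translate([1118, 1058, 0]) cylinder(h = 698, r = 25);


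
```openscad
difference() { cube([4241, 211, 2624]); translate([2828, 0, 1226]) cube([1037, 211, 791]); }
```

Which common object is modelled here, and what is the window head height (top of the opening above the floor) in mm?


A wall with a window opening. The window head height is 2017 mm.

A wall with a rectangular opening subtracted — a window. Sill at z = 1226, opening 791 mm tall, so the head is at 1226 + 791 = 2017 mm.


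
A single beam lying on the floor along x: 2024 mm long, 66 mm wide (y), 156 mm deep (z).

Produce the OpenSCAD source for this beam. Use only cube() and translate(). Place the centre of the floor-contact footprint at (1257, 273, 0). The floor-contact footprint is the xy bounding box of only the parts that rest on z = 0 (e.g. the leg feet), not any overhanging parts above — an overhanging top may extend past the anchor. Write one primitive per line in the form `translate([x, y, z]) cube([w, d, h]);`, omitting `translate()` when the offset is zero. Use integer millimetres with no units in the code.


translate([245, 240, 0]) cube([2024, 66, 156]);


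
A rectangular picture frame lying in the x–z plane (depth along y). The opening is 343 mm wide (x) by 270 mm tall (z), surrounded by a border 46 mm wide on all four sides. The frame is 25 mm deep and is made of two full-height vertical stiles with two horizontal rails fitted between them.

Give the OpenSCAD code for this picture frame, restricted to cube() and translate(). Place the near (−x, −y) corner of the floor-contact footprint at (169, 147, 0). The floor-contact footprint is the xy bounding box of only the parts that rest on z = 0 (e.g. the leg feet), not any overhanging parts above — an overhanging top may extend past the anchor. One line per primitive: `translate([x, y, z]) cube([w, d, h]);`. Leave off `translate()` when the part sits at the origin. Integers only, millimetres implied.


translate([169, 147, 0]) cube([46, 25, 362]);
translate([558, 147, 0]) cube([46, 25, 362]);
translate([215, 147, 0]) cube([343, 25, 46]);
translate([215, 147, 316]) cube([343, 25, 46]);


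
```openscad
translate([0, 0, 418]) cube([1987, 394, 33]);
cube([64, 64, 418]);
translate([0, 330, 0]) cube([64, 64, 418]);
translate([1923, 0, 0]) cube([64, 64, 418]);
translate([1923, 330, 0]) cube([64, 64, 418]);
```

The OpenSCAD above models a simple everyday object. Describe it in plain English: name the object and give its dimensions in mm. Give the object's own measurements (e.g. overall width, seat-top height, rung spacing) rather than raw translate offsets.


A long wooden bench with a 1987 mm (x) × 394 mm (y) seat, 33 mm thick, its top surface 451 mm above the floor. Four 64 mm square legs at the seat corners, flush with the edges, run from z = 0 to the seat underside.


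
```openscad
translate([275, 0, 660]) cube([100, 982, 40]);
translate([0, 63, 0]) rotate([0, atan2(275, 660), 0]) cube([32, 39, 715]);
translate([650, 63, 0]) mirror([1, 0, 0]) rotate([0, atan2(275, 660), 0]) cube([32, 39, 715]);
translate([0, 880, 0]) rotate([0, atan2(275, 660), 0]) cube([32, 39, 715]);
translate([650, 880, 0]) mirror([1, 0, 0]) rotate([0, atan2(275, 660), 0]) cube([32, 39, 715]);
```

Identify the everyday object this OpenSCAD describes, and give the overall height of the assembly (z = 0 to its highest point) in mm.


A sawhorse. The overall height is 700 mm.

A beam across two mirrored pairs of raked legs — a sawhorse. The beam's underside is at z = 660 (matching the legs' vertical rise in atan2(275, 660)) and the beam is 40 mm tall, so its top is at 660 + 40 = 700 mm. The raked legs top out at the beam's underside, so that is the highest point.


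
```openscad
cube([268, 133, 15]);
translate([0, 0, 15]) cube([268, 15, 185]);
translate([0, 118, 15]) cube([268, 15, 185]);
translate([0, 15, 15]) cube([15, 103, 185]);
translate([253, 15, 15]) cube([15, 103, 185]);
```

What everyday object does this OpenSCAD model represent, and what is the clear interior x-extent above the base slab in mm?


An open box. The internal width is 238 mm.

A 268×133 base slab with four walls standing on it — an open box. The base is 268 mm wide and the walls are 15 mm thick, so the internal width is 268 − 2 × 15 = 238 mm.


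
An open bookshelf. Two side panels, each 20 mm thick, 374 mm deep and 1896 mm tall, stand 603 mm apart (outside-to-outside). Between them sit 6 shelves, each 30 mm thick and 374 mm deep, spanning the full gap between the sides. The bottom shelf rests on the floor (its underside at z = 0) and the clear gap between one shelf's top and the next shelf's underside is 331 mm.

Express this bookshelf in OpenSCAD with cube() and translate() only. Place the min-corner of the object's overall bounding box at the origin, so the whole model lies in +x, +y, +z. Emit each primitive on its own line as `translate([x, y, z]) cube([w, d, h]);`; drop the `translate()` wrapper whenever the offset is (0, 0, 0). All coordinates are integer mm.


cube([20, 374, 1896]);
translate([583, 0, 0]) cube([20, 374, 1896]);
translate([20, 0, 0]) cube([563, 374, 30]);
translate([20, 0, 361]) cube([563, 374, 30]);
translate([20, 0, 722]) cube([563, 374, 30]);
translate([20, 0, 1083]) cube([563, 374, 30]);
translate([20, 0, 1444]) cube([563, 374, 30]);
translate([20, 0, 1805]) cube([563, 374, 30]);


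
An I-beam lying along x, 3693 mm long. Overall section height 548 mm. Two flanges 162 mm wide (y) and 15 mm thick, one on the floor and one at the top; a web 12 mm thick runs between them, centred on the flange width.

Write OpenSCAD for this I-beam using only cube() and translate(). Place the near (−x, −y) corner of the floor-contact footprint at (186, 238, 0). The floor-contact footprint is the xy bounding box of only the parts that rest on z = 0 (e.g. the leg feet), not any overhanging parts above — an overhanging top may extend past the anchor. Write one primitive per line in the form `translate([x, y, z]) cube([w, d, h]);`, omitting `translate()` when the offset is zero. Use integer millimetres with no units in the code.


translate([186, 238, 0]) cube([3693, 162, 15]);
translate([186, 313, 15]) cube([3693, 12, 518]);
translate([186, 238, 533]) cube([3693, 162, 15]);


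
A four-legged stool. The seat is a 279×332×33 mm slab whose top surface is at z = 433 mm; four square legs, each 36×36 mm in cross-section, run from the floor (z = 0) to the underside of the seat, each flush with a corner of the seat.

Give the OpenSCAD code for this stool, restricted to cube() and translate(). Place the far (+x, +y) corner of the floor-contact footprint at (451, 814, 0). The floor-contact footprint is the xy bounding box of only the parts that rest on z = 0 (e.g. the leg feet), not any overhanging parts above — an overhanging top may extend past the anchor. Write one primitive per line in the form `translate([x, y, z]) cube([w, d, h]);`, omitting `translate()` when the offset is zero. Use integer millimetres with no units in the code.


// leg_h = 433 - 33 = 400
translate([172, 482, 400]) cube([279, 332, 33]);
translate([172, 482, 0]) cube([36, 36, 400]);
translate([415, 482, 0]) cube([36, 36, 400]);
translate([172, 778, 0]) cube([36, 36, 400]);
translate([415, 778, 0]) cube([36, 36, 400]);


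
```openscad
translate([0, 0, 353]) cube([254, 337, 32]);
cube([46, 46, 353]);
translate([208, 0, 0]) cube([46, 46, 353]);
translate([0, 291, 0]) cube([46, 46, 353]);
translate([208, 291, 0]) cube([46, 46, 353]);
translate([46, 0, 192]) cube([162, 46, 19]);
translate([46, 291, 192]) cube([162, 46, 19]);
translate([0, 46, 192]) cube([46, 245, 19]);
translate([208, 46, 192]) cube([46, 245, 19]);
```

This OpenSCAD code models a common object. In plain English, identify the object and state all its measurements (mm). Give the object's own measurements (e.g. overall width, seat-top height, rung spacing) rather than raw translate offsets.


A four-legged stool. The seat is a 254×337×32 mm slab whose top surface is at z = 385 mm; four square legs, each 46×46 mm in cross-section, run from the floor (z = 0) to the underside of the seat, each flush with a corner of the seat. Four stretchers, 46 mm wide and 19 mm tall, connect adjacent legs with their undersides at z = 192 mm, each running between the inner faces of the legs it joins and aligned with the legs' outer faces on the other axis.


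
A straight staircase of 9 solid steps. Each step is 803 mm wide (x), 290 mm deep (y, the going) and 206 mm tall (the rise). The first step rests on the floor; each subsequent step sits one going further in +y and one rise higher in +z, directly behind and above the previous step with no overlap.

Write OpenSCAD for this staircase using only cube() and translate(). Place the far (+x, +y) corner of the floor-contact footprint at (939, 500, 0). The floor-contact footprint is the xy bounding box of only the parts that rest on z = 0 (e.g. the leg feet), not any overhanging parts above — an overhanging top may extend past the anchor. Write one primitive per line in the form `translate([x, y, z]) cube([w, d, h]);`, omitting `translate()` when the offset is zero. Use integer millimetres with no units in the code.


translate([136, 210, 0]) cube([803, 290, 206]);
translate([136, 500, 206]) cube([803, 290, 206]);
translate([136, 790, 412]) cube([803, 290, 206]);
translate([136, 1080, 618]) cube([803, 290, 206]);
translate([136, 1370, 824]) cube([803, 290, 206]);
translate([136, 1660, 1030]) cube([803, 290, 206]);
translate([136, 1950, 1236]) cube([803, 290, 206]);
translate([136, 2240, 1442]) cube([803, 290, 206]);
translate([136, 2530, 1648]) cube([803, 290, 206]);


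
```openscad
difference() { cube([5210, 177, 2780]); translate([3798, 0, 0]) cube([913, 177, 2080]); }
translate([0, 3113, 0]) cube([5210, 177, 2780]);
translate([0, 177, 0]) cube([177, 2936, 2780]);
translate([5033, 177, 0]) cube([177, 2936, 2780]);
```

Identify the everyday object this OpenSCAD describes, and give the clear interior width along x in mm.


A single room. The interior width is 4856 mm.

Four walls enclosing a rectangle with a door in the front wall — a room. Outside width 5210 minus two 177 mm walls gives 4856 mm.


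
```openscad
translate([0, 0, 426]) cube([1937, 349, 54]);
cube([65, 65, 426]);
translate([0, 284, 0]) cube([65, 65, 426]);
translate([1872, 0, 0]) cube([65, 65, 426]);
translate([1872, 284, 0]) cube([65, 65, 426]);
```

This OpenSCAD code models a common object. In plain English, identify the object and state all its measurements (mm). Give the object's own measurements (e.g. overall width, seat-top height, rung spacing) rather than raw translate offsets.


A bench: a 1937×349 mm seat slab, 54 mm thick, top at z = 480 mm, on four 65×65 mm square legs flush with the seat corners and standing on z = 0.


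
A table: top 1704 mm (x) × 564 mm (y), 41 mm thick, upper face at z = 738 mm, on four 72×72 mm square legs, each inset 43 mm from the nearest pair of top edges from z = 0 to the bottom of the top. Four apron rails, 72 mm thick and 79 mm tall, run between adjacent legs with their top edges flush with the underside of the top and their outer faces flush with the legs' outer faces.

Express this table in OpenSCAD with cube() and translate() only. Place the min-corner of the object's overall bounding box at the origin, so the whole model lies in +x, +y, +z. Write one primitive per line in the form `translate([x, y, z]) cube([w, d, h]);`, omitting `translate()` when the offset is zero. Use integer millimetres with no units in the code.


// leg_h = 738 - 41 = 697
// apron z = 697 - 79 = 618
translate([0, 0, 697]) cube([1704, 564, 41]);
translate([43, 43, 0]) cube([72, 72, 697]);
translate([1589, 43, 0]) cube([72, 72, 697]);
translate([43, 449, 0]) cube([72, 72, 697]);
translate([1589, 449, 0]) cube([72, 72, 697]);
translate([115, 43, 618]) cube([1474, 72, 79]);
translate([115, 449, 618]) cube([1474, 72, 79]);
translate([43, 115, 618]) cube([72, 334, 79]);
translate([1589, 115, 618]) cube([72, 334, 79]);


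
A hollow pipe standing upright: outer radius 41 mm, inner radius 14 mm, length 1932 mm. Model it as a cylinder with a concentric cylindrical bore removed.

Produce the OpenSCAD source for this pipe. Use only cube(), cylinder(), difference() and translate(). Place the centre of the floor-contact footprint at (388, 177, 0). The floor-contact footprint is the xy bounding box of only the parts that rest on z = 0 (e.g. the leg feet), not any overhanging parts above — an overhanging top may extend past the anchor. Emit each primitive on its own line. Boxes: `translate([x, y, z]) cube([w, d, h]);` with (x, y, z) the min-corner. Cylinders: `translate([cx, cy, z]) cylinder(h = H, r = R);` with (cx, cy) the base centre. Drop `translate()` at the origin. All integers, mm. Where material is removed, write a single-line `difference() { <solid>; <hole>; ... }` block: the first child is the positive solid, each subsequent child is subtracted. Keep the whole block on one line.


difference() { translate([388, 177, 0]) cylinder(h = 1932, r = 41); translate([388, 177, 0]) cylinder(h = 1932, r = 14); }


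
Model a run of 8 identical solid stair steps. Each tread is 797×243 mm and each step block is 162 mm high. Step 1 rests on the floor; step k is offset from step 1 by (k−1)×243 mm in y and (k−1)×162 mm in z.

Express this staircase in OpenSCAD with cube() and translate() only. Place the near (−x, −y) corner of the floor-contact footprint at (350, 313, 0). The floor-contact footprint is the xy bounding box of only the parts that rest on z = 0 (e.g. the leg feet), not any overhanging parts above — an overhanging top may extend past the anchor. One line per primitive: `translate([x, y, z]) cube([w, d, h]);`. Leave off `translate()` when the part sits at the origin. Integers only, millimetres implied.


translate([350, 313, 0]) cube([797, 243, 162]);
translate([350, 556, 162]) cube([797, 243, 162]);
translate([350, 799, 324]) cube([797, 243, 162]);
translate([350, 1042, 486]) cube([797, 243, 162]);
translate([350, 1285, 648]) cube([797, 243, 162]);
translate([350, 1528, 810]) cube([797, 243, 162]);
translate([350, 1771, 972]) cube([797, 243, 162]);
translate([350, 2014, 1134]) cube([797, 243, 162]);


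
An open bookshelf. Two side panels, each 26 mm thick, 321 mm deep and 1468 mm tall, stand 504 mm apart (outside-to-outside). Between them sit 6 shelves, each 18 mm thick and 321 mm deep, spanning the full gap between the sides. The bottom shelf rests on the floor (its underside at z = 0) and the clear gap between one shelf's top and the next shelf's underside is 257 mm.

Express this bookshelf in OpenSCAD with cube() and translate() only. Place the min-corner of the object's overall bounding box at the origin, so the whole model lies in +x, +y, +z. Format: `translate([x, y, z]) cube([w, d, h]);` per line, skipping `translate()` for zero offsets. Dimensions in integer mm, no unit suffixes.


cube([26, 321, 1468]);
translate([478, 0, 0]) cube([26, 321, 1468]);
translate([26, 0, 0]) cube([452, 321, 18]);
translate([26, 0, 275]) cube([452, 321, 18]);
translate([26, 0, 550]) cube([452, 321, 18]);
translate([26, 0, 825]) cube([452, 321, 18]);
translate([26, 0, 1100]) cube([452, 321, 18]);
translate([26, 0, 1375]) cube([452, 321, 18]);


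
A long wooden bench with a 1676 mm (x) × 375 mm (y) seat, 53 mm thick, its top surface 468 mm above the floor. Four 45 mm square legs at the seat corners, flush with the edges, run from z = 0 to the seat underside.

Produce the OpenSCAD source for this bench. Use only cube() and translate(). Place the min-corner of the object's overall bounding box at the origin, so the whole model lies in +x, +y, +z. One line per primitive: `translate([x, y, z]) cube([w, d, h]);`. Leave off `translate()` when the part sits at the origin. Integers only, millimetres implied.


translate([0, 0, 415]) cube([1676, 375, 53]);
cube([45, 45, 415]);
translate([0, 330, 0]) cube([45, 45, 415]);
translate([1631, 0, 0]) cube([45, 45, 415]);
translate([1631, 330, 0]) cube([45, 45, 415]);


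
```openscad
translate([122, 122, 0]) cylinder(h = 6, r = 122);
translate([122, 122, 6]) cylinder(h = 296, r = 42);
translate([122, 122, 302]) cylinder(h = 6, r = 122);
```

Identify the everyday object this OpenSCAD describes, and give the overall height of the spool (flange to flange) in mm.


A spool. The overall height is 308 mm.

Three coaxial cylinders, large–small–large — a spool. Two 6 mm flanges and a 296 mm core give 6 + 296 + 6 = 308 mm.


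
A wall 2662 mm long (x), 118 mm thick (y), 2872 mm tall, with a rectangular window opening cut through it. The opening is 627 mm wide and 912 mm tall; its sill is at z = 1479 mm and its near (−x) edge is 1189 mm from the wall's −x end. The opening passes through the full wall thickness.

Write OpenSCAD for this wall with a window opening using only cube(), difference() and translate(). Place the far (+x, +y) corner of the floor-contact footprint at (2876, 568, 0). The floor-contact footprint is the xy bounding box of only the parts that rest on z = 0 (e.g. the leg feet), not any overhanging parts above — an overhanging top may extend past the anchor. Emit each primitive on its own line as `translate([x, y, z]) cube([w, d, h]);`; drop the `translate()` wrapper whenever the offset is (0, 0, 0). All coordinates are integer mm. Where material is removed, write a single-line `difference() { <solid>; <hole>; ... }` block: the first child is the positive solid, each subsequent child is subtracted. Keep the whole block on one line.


difference() { translate([214, 450, 0]) cube([2662, 118, 2872]); translate([1403, 450, 1479]) cube([627, 118, 912]); }


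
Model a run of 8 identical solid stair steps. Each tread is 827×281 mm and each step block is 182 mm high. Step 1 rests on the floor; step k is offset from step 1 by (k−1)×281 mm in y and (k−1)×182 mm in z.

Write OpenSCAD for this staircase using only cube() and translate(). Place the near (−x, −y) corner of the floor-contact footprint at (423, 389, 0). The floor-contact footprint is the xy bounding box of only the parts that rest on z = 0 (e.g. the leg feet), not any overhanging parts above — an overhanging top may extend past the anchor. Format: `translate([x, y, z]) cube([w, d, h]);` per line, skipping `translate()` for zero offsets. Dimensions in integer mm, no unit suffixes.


translate([423, 389, 0]) cube([827, 281, 182]);
translate([423, 670, 182]) cube([827, 281, 182]);
translate([423, 951, 364]) cube([827, 281, 182]);
translate([423, 1232, 546]) cube([827, 281, 182]);
translate([423, 1513, 728]) cube([827, 281, 182]);
translate([423, 1794, 910]) cube([827, 281, 182]);
translate([423, 2075, 1092]) cube([827, 281, 182]);
translate([423, 2356, 1274]) cube([827, 281, 182]);


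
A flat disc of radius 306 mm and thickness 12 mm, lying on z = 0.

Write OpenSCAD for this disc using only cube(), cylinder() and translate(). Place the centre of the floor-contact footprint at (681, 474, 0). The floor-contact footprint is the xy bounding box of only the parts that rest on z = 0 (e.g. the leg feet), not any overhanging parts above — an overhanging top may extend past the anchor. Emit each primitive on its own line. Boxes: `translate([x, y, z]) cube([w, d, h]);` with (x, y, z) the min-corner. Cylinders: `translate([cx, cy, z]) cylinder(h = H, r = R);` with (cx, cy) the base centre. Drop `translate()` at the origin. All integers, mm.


translate([681, 474, 0]) cylinder(h = 12, r = 306);


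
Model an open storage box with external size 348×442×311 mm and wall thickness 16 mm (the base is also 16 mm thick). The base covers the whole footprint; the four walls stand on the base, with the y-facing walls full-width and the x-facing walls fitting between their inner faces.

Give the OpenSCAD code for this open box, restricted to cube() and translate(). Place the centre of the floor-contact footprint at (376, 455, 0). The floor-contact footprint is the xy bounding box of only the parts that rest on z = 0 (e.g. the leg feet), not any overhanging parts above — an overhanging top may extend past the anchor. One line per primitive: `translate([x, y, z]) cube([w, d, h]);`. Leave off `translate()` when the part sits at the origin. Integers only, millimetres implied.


translate([202, 234, 0]) cube([348, 442, 16]);
translate([202, 234, 16]) cube([348, 16, 295]);
translate([202, 660, 16]) cube([348, 16, 295]);
translate([202, 250, 16]) cube([16, 410, 295]);
translate([534, 250, 16]) cube([16, 410, 295]);


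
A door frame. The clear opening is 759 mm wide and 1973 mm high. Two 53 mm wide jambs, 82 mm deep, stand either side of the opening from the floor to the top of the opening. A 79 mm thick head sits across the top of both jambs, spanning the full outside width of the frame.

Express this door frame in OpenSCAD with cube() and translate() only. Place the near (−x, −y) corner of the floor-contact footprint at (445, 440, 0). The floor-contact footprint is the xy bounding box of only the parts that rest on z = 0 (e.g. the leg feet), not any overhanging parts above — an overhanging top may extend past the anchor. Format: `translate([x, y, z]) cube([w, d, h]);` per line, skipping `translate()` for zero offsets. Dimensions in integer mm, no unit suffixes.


translate([445, 440, 0]) cube([53, 82, 1973]);
translate([1257, 440, 0]) cube([53, 82, 1973]);
translate([445, 440, 1973]) cube([865, 82, 79]);


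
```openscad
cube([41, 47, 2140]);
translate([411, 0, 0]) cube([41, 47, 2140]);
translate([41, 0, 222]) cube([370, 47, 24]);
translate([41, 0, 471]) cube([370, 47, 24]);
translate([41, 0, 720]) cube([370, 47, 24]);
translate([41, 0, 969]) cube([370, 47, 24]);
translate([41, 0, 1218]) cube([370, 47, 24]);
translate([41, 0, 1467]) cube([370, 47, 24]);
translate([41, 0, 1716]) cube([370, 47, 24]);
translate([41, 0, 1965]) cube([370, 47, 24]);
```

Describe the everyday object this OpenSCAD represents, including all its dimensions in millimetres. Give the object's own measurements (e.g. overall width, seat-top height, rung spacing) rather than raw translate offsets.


A straight ladder. Two 41×47 mm vertical rails, 2140 mm tall, stand 452 mm apart (outside-to-outside) with their front faces coplanar on the −y side. 8 rungs, each 47 mm deep and 24 mm tall, span between the inner faces of the rails, front faces flush with the rails. The lowest rung's underside is at z = 222 mm and rungs are spaced 249 mm apart (underside to underside).


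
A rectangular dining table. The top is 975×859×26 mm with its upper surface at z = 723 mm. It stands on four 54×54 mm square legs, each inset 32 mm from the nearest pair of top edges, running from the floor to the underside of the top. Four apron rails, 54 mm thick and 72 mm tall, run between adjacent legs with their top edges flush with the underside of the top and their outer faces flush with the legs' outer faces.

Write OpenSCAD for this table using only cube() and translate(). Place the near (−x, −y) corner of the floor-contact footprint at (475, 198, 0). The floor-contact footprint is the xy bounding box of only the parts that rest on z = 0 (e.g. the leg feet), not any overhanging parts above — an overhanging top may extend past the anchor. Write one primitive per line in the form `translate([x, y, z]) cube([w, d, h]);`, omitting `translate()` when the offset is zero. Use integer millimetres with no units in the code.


// leg_h = 723 - 26 = 697
// apron z = 697 - 72 = 625
translate([443, 166, 697]) cube([975, 859, 26]);
translate([475, 198, 0]) cube([54, 54, 697]);
translate([1332, 198, 0]) cube([54, 54, 697]);
translate([475, 939, 0]) cube([54, 54, 697]);
translate([1332, 939, 0]) cube([54, 54, 697]);
translate([529, 198, 625]) cube([803, 54, 72]);
translate([529, 939, 625]) cube([803, 54, 72]);
translate([475, 252, 625]) cube([54, 687, 72]);
translate([1332, 252, 625]) cube([54, 687, 72]);
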